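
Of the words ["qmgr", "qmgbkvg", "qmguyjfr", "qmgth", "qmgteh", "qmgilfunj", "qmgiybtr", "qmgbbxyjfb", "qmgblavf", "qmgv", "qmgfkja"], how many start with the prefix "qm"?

11

Filter for entries beginning with "qm":
Words under "qm": qmgbbxyjfb, qmgbkvg, qmgblavf, qmgfkja, qmgilfunj, qmgiybtr, qmgr, qmgteh, qmgth, qmguyjfr, qmgv
Count: 11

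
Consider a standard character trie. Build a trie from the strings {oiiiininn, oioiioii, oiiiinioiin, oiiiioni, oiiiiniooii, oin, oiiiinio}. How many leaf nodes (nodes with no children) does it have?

A leaf is a node with no children — equivalently, the end of a word that is not a proper prefix of any other stored word.
Those words: "oiiiininn", "oiiiinioiin", "oiiiiniooii", "oiiiioni", "oin", "oioiioii"
Leaf count: 6

6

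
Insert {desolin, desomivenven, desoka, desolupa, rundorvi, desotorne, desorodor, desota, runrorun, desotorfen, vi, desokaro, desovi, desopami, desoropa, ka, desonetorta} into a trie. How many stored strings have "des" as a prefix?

13

Traverse to the node for "des", then collect every word in that subtree.
Matches: "desoka", "desokaro", "desolin", "desolupa", "desomivenven", "desonetorta", "desopami", "desorodor", "desoropa", "desota", "desotorfen", "desotorne", "desovi"
Count: 13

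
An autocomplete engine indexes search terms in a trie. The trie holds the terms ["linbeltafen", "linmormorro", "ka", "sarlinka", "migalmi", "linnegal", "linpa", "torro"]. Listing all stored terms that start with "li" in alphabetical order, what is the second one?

DFS of the "li" subtree visits, in order: "linbeltafen", "linmormorro", "linnegal", "linpa"
The 2nd is linmormorro.

linmormorro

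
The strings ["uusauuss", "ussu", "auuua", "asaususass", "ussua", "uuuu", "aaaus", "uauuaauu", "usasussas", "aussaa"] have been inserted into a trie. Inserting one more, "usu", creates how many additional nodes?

1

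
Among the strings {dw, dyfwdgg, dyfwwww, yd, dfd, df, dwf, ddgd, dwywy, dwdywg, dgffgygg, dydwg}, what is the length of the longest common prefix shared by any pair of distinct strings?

4

Look for the deepest trie node that still has at least two words in its subtree.
"dyfwdgg" and "dyfwwww" agree on "dyfw" (4 characters) before diverging; nothing deeper is shared.
Longest shared-prefix length: 4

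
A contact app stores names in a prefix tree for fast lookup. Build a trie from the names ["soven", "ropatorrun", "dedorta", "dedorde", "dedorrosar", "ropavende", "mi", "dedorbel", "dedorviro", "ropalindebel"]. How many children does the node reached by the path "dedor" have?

Follow the path "dedor" to its node, then look at its outgoing edges.
Characters that immediately follow "dedor" among the stored strings: {b, d, r, t, v}.
That node has 5 child edges.

5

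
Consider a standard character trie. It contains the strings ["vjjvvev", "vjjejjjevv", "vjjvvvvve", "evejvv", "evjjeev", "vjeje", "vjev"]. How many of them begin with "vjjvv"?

2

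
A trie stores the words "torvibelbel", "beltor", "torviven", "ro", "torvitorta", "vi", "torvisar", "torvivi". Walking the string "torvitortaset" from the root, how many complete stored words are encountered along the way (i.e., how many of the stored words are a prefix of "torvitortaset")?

1

Walk "torvitortaset" from the root; an end-of-word marker is hit whenever a stored word is a prefix of "torvitortaset".
Prefixes of the query that are stored words: "torvitorta"
Count: 1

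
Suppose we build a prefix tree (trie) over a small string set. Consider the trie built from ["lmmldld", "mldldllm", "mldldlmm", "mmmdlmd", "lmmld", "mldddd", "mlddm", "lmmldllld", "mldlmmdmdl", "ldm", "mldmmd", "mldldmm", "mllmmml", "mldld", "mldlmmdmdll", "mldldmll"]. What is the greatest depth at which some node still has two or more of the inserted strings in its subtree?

10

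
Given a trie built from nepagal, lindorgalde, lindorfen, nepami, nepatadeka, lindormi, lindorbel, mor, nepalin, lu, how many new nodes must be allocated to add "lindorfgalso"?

Walking "lindorfgalso" from the root, the first 7 characters ("lindorf") follow existing edges; "g" is the first miss.
New nodes needed: |"lindorfgalso"| − 7 = 12 − 7 = 5.

5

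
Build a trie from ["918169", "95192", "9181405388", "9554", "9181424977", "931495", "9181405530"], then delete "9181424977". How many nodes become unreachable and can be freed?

5

Walk "9181424977" from the leaf back toward the root, removing each node that no remaining word uses.
The suffix "24977" (5 nodes) is used only by "9181424977"; the node for "91814" still has the child "0", so pruning stops there.
Nodes removed: 5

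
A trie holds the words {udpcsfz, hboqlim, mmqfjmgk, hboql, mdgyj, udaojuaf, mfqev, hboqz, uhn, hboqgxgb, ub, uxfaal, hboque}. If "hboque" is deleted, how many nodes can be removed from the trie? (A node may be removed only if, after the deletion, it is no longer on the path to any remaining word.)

2

A node on "hboque"'s path can go only if nothing else ends at it or branches off below it.
The suffix "ue" (2 nodes) is used only by "hboque"; the node for "hboq" still has the child "l", so pruning stops there.
Nodes removed: 2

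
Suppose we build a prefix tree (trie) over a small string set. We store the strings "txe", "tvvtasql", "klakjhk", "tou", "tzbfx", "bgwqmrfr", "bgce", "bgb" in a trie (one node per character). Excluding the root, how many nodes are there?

34

Trie structure (* marks end of a word):
(root)
├─ b
│  └─ g
│     ├─ b *
│     ├─ c
│     │  └─ e *
│     └─ w
│        └─ q
│           └─ m
│              └─ r
│                 └─ f
│                    └─ r *
├─ k
│  └─ l
│     └─ a
│        └─ k
│           └─ j
│              └─ h
│                 └─ k *
└─ t
   ├─ o
   │  └─ u *
   ├─ v
   │  └─ v
   │     └─ t
   │        └─ a
   │           └─ s
   │              └─ q
   │                 └─ l *
   ├─ x
   │  └─ e *
   └─ z
      └─ b
         └─ f
            └─ x *
Counting every labelled node above: 34.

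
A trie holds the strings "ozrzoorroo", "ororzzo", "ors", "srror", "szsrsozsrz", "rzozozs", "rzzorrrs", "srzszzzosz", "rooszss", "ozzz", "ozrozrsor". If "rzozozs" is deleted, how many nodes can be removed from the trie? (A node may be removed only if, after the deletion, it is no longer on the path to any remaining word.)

5

After clearing the end-marker at "rzozozs", prune upward until reaching a node still needed by another word.
The suffix "ozozs" (5 nodes) is used only by "rzozozs"; the node for "rz" still has the child "z", so pruning stops there.
Nodes removed: 5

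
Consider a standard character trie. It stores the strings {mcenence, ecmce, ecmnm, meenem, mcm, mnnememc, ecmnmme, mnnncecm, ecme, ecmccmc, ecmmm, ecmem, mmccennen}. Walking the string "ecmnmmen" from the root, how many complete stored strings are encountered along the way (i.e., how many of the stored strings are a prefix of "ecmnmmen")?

2

Check each prefix of "ecmnmmen" against the stored set — each match is an end-marker on the path.
Prefixes of the query that are stored words: "ecmnm", "ecmnmme"
Count: 2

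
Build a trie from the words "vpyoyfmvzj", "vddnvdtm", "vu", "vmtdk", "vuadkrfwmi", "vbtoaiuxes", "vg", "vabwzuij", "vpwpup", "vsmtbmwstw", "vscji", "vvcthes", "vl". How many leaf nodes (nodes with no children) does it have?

12

A leaf is a node with no children — equivalently, the end of a word that is not a proper prefix of any other stored word.
Those words: "vabwzuij", "vbtoaiuxes", "vddnvdtm", "vg", "vl", "vmtdk", "vpwpup", "vpyoyfmvzj", "vscji", "vsmtbmwstw", "vuadkrfwmi", "vvcthes"
Leaf count: 12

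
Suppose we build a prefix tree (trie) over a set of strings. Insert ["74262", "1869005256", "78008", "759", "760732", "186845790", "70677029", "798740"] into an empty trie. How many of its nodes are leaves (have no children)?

Leaves are exactly the stored words that no other stored word extends.
Those words: "186845790", "1869005256", "70677029", "74262", "759", "760732", "78008", "798740"
Leaf count: 8

8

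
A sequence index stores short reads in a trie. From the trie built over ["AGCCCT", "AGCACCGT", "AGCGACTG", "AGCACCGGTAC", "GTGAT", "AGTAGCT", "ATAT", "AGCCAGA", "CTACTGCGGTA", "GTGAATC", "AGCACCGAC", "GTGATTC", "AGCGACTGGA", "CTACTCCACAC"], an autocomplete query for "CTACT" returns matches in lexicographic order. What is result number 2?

Filter for "CTACT…" and sort: "CTACTCCACAC", "CTACTGCGGTA"
The 2nd is CTACTGCGGTA.

CTACTGCGGTA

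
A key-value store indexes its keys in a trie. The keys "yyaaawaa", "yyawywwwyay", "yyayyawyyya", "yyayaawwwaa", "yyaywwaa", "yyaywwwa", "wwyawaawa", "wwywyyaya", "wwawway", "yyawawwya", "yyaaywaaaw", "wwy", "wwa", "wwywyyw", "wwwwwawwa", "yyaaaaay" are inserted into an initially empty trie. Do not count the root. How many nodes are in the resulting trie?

Count nodes per top-level branch (shared prefixes stored once):
  'w'-branch (wwa, wwawway, wwwwwawwa, wwy, wwyawaawa, wwywyyaya, wwywyyw): 28 nodes
  'y'-branch (yyaaaaay, yyaaawaa, yyaaywaaaw, yyawawwya, yyawywwwyay, yyayaawwwaa, yyaywwaa, yyaywwwa, yyayyawyyya): 51 nodes
Sum: 79

79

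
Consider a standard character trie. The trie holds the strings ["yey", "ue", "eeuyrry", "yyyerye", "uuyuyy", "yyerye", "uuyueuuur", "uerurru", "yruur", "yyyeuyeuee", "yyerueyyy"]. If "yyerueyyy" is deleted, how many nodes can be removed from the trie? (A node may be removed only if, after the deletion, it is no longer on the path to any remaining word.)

5

Walk "yyerueyyy" from the leaf back toward the root, removing each node that no remaining word uses.
The suffix "ueyyy" (5 nodes) is used only by "yyerueyyy"; the node for "yyer" still has the child "y", so pruning stops there.
Nodes removed: 5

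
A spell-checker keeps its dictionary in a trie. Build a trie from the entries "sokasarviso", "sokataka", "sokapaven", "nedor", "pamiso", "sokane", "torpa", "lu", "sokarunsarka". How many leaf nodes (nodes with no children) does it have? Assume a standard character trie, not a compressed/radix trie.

9

Leaves are exactly the stored words that no other stored word extends.
Those words: "lu", "nedor", "pamiso", "sokane", "sokapaven", "sokarunsarka", "sokasarviso", "sokataka", "torpa"
Leaf count: 9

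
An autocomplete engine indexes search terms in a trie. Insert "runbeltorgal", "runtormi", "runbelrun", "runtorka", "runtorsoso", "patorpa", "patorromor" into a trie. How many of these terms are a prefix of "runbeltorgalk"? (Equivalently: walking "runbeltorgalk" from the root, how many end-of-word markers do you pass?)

Check each prefix of "runbeltorgalk" against the stored set — each match is an end-marker on the path.
Prefixes of the query that are stored words: "runbeltorgal"
Count: 1

1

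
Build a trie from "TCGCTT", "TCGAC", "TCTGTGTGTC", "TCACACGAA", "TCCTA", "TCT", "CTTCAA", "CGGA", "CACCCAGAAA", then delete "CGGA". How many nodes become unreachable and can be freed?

After clearing the end-marker at "CGGA", prune upward until reaching a node still needed by another word.
The suffix "GGA" (3 nodes) is used only by "CGGA"; the node for "C" still has the child "T", so pruning stops there.
Nodes removed: 3

3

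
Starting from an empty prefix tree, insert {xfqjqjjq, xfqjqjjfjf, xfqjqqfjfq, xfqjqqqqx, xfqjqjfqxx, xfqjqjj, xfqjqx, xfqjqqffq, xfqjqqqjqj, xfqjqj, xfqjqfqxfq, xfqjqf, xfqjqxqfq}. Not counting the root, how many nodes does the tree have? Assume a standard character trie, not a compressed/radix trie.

37

Insert word by word; a character creates a node only if that edge doesn't already exist:
  "xfqjqjjq" → 8 new (x, f, q, j, q, j, j, q)
  "xfqjqjjfjf" → prefix "xfqjqjj" already present; 3 new (f, j, f)
  "xfqjqqfjfq" → prefix "xfqjq" already present; 5 new (q, f, j, f, q)
  "xfqjqqqqx" → prefix "xfqjqq" already present; 3 new (q, q, x)
  "xfqjqjfqxx" → prefix "xfqjqj" already present; 4 new (f, q, x, x)
  "xfqjqjj" → prefix "xfqjqjj" already present; 0 new (none)
  "xfqjqx" → prefix "xfqjq" already present; 1 new (x)
  "xfqjqqffq" → prefix "xfqjqqf" already present; 2 new (f, q)
  "xfqjqqqjqj" → prefix "xfqjqqq" already present; 3 new (j, q, j)
  "xfqjqj" → prefix "xfqjqj" already present; 0 new (none)
  "xfqjqfqxfq" → prefix "xfqjq" already present; 5 new (f, q, x, f, q)
  "xfqjqf" → prefix "xfqjqf" already present; 0 new (none)
  "xfqjqxqfq" → prefix "xfqjqx" already present; 3 new (q, f, q)
Total nodes = 8 + 3 + 5 + 3 + 4 + 0 + 1 + 2 + 3 + 0 + 5 + 0 + 3 = 37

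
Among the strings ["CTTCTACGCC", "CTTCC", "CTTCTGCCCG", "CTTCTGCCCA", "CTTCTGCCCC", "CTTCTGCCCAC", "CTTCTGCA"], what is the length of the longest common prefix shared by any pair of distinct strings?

10

Equivalently: take the maximum, over all pairs, of their longest common prefix length.
"CTTCTGCCCA" and "CTTCTGCCCAC" agree on "CTTCTGCCCA" (10 characters) before diverging; nothing deeper is shared.
Longest shared-prefix length: 10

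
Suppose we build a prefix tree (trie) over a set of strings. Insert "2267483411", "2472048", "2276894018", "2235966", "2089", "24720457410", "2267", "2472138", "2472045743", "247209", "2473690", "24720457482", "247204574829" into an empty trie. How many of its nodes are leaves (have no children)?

11

A leaf is a node with no children — equivalently, the end of a word that is not a proper prefix of any other stored word.
Those words: "2089", "2235966", "2267483411", "2276894018", "24720457410", "2472045743", "247204574829", "2472048", "247209", "2472138", "2473690"
Leaf count: 11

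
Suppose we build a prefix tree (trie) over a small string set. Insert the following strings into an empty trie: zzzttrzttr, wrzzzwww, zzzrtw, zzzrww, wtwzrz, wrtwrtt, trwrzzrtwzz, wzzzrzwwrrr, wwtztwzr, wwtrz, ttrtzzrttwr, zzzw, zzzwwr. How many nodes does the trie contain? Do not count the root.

76

Insert word by word; a character creates a node only if that edge doesn't already exist:
  "zzzttrzttr" → 10 new (z, z, z, t, t, r, z, t, t, r)
  "wrzzzwww" → 8 new (w, r, z, z, z, w, w, w)
  "zzzrtw" → prefix "zzz" already present; 3 new (r, t, w)
  "zzzrww" → prefix "zzzr" already present; 2 new (w, w)
  "wtwzrz" → prefix "w" already present; 5 new (t, w, z, r, z)
  "wrtwrtt" → prefix "wr" already present; 5 new (t, w, r, t, t)
  "trwrzzrtwzz" → 11 new (t, r, w, r, z, z, r, t, w, z, z)
  "wzzzrzwwrrr" → prefix "w" already present; 10 new (z, z, z, r, z, w, w, r, r, r)
  "wwtztwzr" → prefix "w" already present; 7 new (w, t, z, t, w, z, r)
  "wwtrz" → prefix "wwt" already present; 2 new (r, z)
  "ttrtzzrttwr" → prefix "t" already present; 10 new (t, r, t, z, z, r, t, t, w, r)
  "zzzw" → prefix "zzz" already present; 1 new (w)
  "zzzwwr" → prefix "zzzw" already present; 2 new (w, r)
Total nodes = 10 + 8 + 3 + 2 + 5 + 5 + 11 + 10 + 7 + 2 + 10 + 1 + 2 = 76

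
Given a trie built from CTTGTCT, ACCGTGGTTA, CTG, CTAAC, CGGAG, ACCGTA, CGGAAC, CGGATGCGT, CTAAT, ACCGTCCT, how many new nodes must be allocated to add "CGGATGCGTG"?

1

The longest prefix of "CGGATGCGTG" already in the trie is "CGGATGCGT" (length 9).
Each of the 1 remaining characters creates one node.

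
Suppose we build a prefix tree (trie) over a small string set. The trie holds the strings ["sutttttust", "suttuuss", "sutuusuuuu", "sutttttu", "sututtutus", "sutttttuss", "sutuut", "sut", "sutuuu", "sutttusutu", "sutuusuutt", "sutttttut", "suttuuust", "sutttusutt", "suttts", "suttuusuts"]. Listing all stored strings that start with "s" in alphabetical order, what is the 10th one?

suttuusuts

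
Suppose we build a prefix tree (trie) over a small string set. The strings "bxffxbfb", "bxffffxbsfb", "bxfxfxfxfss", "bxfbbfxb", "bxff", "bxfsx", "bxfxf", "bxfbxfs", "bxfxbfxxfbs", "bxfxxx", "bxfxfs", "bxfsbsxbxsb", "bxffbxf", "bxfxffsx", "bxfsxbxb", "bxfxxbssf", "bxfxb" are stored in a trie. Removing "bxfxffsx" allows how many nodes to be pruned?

3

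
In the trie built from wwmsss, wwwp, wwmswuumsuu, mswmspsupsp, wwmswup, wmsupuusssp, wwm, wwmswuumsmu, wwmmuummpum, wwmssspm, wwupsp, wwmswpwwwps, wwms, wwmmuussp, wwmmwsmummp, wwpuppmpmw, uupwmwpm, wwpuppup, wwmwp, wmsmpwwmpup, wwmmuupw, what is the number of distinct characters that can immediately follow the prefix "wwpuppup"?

Walk "wwpuppup" from the root, arriving at one node.
No stored string extends past "wwpuppup".
That node has 0 child edges.

0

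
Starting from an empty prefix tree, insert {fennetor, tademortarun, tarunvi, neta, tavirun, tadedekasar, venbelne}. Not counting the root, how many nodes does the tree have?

For each word, the new-node count is its length minus the longest prefix already in the trie:
  "fennetor" → 8 new (f, e, n, n, e, t, o, r)
  "tademortarun" → 12 new (t, a, d, e, m, o, r, t, a, r, u, n)
  "tarunvi" → prefix "ta" already present; 5 new (r, u, n, v, i)
  "neta" → 4 new (n, e, t, a)
  "tavirun" → prefix "ta" already present; 5 new (v, i, r, u, n)
  "tadedekasar" → prefix "tade" already present; 7 new (d, e, k, a, s, a, r)
  "venbelne" → 8 new (v, e, n, b, e, l, n, e)
Total nodes = 8 + 12 + 5 + 4 + 5 + 7 + 8 = 49

49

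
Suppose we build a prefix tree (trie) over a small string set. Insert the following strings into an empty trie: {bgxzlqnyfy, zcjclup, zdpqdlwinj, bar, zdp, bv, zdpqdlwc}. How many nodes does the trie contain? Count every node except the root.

30

Count nodes per top-level branch (shared prefixes stored once):
  'b'-branch (bar, bgxzlqnyfy, bv): 13 nodes
  'z'-branch (zcjclup, zdp, zdpqdlwc, zdpqdlwinj): 17 nodes
Sum: 30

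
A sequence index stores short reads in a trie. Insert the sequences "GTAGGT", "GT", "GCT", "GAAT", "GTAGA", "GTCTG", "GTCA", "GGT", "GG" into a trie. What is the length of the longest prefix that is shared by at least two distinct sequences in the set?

4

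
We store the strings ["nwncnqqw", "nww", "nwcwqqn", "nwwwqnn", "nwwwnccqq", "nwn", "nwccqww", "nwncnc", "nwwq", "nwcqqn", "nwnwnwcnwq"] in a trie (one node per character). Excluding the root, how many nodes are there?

39

Trie structure (* marks end of a word):
(root)
└─ n
   └─ w
      ├─ c
      │  ├─ c
      │  │  └─ q
      │  │     └─ w
      │  │        └─ w *
      │  ├─ q
      │  │  └─ q
      │  │     └─ n *
      │  └─ w
      │     └─ q
      │        └─ q
      │           └─ n *
      ├─ n *
      │  ├─ c
      │  │  └─ n
      │  │     ├─ c *
      │  │     └─ q
      │  │        └─ q
      │  │           └─ w *
      │  └─ w
      │     └─ n
      │        └─ w
      │           └─ c
      │              └─ n
      │                 └─ w
      │                    └─ q *
      └─ w *
         ├─ q *
         └─ w
            ├─ n
            │  └─ c
            │     └─ c
            │        └─ q
            │           └─ q *
            └─ q
               └─ n
                  └─ n *
Counting every labelled node above: 39.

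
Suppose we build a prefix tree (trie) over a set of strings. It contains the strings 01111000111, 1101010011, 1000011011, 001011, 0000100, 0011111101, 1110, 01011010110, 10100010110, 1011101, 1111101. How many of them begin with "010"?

1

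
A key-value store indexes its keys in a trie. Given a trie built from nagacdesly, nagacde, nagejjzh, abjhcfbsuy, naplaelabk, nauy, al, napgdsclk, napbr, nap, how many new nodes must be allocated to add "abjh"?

0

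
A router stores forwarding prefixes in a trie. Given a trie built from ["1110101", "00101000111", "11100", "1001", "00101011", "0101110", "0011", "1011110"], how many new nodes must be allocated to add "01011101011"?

4

"0101110" is already a path in the trie; the remaining "1011" must be added.
So 11 − 7 = 4 new nodes.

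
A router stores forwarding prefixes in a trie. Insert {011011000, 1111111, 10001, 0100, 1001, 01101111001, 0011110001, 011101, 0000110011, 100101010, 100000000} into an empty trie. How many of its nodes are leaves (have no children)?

10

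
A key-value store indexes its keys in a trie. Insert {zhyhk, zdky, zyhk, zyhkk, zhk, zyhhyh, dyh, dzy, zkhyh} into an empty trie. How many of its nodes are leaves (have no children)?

8

A leaf is a node with no children — equivalently, the end of a word that is not a proper prefix of any other stored word.
Those words: "dyh", "dzy", "zdky", "zhk", "zhyhk", "zkhyh", "zyhhyh", "zyhkk"
Leaf count: 8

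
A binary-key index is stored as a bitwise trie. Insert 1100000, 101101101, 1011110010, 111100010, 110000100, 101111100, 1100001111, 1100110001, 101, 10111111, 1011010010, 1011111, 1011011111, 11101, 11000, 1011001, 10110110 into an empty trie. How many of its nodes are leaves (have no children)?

13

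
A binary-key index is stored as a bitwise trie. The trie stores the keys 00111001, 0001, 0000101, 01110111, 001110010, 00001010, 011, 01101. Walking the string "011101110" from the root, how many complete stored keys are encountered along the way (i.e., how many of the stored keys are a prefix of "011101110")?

2

Walk "011101110" from the root; an end-of-word marker is hit whenever a stored word is a prefix of "011101110".
Prefixes of the query that are stored words: "011", "01110111"
Count: 2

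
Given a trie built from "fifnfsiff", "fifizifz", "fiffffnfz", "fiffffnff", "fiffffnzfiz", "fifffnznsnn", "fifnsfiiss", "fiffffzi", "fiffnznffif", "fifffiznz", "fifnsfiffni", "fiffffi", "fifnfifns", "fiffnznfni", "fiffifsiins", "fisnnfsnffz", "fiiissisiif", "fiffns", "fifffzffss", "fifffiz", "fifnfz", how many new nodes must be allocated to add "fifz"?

The longest prefix of "fifz" already in the trie is "fif" (length 3).
Each of the 1 remaining characters creates one node.

1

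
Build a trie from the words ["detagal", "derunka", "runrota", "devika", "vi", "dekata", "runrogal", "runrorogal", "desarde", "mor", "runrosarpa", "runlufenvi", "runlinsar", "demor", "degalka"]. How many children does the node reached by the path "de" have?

7

Walk "de" from the root, arriving at one node.
Distinct next characters after "de": g, k, m, r, s, t, v.
That node has 7 child edges.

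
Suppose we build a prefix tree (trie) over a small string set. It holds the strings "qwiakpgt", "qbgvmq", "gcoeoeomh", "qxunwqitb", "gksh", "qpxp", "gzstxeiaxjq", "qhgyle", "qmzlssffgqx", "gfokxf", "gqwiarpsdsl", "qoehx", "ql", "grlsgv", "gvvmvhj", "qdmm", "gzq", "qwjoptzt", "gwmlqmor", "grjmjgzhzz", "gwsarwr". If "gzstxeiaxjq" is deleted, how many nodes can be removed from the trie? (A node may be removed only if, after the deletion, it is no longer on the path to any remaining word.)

Walk "gzstxeiaxjq" from the leaf back toward the root, removing each node that no remaining word uses.
The suffix "stxeiaxjq" (9 nodes) is used only by "gzstxeiaxjq"; the node for "gz" still has the child "q", so pruning stops there.
Nodes removed: 9

9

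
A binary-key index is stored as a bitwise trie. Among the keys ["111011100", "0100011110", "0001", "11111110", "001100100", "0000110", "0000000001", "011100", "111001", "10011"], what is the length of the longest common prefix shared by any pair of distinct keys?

4

The deepest shared node is where two words last agree before diverging.
e.g. "0000000001" and "0000110" share the prefix "0000" of length 4; no pair shares a longer one.
Longest shared-prefix length: 4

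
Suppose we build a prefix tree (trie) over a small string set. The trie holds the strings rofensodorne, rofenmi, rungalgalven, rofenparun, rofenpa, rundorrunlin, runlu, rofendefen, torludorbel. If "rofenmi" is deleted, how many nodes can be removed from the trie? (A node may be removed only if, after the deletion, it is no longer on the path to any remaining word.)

2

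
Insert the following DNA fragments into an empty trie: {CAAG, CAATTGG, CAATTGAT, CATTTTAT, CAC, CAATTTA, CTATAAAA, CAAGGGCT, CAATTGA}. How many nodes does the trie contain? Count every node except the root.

30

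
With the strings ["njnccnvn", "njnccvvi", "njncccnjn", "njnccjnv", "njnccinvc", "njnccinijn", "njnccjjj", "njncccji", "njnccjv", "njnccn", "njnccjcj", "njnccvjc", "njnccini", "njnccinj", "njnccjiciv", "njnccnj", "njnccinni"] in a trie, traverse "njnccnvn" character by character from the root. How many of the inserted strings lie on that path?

2

Walk "njnccnvn" from the root; an end-of-word marker is hit whenever a stored word is a prefix of "njnccnvn".
Prefixes of the query that are stored words: "njnccn", "njnccnvn"
Count: 2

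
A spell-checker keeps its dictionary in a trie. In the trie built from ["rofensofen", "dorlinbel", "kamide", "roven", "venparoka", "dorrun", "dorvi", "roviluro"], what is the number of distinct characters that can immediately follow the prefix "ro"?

2

Follow the path "ro" to its node, then look at its outgoing edges.
Characters that immediately follow "ro" among the stored strings: {f, v}.
That node has 2 child edges.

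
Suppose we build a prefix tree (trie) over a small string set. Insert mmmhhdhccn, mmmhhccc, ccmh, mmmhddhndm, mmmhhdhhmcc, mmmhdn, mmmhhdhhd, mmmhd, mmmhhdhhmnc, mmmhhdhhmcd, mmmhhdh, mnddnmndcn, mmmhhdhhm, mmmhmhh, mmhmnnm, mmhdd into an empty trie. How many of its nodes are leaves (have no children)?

13

A leaf is a node with no children — equivalently, the end of a word that is not a proper prefix of any other stored word.
Those words: "ccmh", "mmhdd", "mmhmnnm", "mmmhddhndm", "mmmhdn", "mmmhhccc", "mmmhhdhccn", "mmmhhdhhd", "mmmhhdhhmcc", "mmmhhdhhmcd", "mmmhhdhhmnc", "mmmhmhh", "mnddnmndcn"
Leaf count: 13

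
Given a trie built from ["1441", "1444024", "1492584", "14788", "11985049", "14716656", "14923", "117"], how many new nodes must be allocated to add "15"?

1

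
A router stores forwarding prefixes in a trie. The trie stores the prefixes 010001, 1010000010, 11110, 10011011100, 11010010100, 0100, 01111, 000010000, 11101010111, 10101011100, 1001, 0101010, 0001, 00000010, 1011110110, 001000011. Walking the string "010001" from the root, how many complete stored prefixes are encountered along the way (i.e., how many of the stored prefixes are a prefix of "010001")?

2

Check each prefix of "010001" against the stored set — each match is an end-marker on the path.
Prefixes of the query that are stored words: "0100", "010001"
Count: 2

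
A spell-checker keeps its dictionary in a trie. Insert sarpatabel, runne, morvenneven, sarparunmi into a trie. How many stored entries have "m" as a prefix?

Traverse to the node for "m", then collect every word in that subtree.
Words under "m": morvenneven
Count: 1

1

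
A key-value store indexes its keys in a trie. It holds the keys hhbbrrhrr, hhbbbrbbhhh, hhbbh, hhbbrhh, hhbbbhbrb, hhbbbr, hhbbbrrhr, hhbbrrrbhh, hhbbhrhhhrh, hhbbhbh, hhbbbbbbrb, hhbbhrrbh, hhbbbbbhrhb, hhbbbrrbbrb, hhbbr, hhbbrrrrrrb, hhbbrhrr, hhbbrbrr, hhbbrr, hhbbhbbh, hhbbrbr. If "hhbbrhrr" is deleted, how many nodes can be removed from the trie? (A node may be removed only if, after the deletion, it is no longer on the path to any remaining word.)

2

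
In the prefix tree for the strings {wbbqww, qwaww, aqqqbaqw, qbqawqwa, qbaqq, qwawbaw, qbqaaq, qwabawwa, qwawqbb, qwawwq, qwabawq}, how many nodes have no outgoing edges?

10

Leaves are exactly the stored words that no other stored word extends.
Those words: "aqqqbaqw", "qbaqq", "qbqaaq", "qbqawqwa", "qwabawq", "qwabawwa", "qwawbaw", "qwawqbb", "qwawwq", "wbbqww"
Leaf count: 10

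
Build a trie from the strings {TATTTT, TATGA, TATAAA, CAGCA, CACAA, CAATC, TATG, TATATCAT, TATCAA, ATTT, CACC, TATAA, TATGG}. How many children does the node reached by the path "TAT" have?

Follow the path "TAT" to its node, then look at its outgoing edges.
Characters that immediately follow "TAT" among the stored strings: {A, C, G, T}.
That node has 4 child edges.

4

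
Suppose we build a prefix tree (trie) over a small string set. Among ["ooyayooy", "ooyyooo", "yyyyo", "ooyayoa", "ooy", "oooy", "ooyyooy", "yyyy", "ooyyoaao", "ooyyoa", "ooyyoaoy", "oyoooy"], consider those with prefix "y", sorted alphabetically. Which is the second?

Filter for "y…" and sort: "yyyy", "yyyyo"
Position 2: yyyyo

yyyyo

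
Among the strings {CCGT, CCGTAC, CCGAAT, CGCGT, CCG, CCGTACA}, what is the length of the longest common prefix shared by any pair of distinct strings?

The deepest shared node is where two words last agree before diverging.
"CCGTAC" and "CCGTACA" agree on "CCGTAC" (6 characters) before diverging; nothing deeper is shared.
Longest shared-prefix length: 6

6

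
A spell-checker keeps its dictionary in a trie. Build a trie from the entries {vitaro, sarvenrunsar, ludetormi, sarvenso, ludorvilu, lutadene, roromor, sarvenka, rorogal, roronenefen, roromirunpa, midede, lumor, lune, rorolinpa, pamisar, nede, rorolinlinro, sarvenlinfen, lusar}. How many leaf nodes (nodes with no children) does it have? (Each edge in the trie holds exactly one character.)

20

Leaves are exactly the stored words that no other stored word extends.
Those words: "ludetormi", "ludorvilu", "lumor", "lune", "lusar", "lutadene", "midede", "nede", "pamisar", "rorogal", "rorolinlinro", "rorolinpa", "roromirunpa", "roromor", "roronenefen", "sarvenka", "sarvenlinfen", "sarvenrunsar", "sarvenso", "vitaro"
Leaf count: 20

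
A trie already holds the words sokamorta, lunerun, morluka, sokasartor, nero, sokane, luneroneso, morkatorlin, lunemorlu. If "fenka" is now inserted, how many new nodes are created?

5

No existing word starts with "f", so every character of "fenka" needs a new node.
5 − 0 = 5 new nodes.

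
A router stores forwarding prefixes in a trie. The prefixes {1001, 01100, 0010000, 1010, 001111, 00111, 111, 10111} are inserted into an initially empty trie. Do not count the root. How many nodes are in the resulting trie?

Count nodes per top-level branch (shared prefixes stored once):
  '0'-branch (0010000, 00111, 001111, 01100): 14 nodes
  '1'-branch (1001, 1010, 10111, 111): 10 nodes
Sum: 24

24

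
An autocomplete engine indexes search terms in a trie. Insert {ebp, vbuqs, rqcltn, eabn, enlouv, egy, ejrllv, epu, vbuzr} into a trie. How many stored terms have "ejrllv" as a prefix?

Filter for entries beginning with "ejrllv":
Words under "ejrllv": ejrllv
Count: 1

1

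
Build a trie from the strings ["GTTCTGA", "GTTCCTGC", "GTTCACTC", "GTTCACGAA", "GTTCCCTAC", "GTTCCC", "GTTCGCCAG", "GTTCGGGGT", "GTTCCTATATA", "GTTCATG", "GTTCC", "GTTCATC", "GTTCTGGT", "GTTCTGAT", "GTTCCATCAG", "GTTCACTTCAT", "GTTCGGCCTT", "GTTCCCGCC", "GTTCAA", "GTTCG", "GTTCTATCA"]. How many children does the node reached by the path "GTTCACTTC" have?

Follow the path "GTTCACTTC" to its node, then look at its outgoing edges.
Characters that immediately follow "GTTCACTTC" among the stored strings: {A}.
That node has 1 child edge.

1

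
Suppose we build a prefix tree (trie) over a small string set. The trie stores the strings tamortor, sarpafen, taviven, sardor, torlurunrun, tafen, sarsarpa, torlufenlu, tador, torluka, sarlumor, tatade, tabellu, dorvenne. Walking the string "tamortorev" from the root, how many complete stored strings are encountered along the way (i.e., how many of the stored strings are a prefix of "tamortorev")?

Walk "tamortorev" from the root; an end-of-word marker is hit whenever a stored word is a prefix of "tamortorev".
Prefixes of the query that are stored words: "tamortor"
Count: 1

1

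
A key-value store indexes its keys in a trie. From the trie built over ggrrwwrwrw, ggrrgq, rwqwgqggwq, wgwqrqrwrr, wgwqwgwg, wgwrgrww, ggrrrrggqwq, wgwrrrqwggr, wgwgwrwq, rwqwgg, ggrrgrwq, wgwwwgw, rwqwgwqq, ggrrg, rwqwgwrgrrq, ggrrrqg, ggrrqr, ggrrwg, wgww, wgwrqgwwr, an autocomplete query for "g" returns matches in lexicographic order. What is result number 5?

ggrrrqg

Words with prefix "g", in lexicographic order: "ggrrg", "ggrrgq", "ggrrgrwq", "ggrrqr", "ggrrrqg", "ggrrrrggqwq", "ggrrwg", "ggrrwwrwrw"
The 5th is ggrrrqg.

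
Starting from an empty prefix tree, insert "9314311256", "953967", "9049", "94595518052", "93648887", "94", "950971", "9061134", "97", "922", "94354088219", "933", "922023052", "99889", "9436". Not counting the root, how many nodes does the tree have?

67

For each word, the new-node count is its length minus the longest prefix already in the trie:
  "9314311256" → 10 new (9, 3, 1, 4, 3, 1, 1, 2, 5, 6)
  "953967" → prefix "9" already present; 5 new (5, 3, 9, 6, 7)
  "9049" → prefix "9" already present; 3 new (0, 4, 9)
  "94595518052" → prefix "9" already present; 10 new (4, 5, 9, 5, 5, 1, 8, 0, 5, 2)
  "93648887" → prefix "93" already present; 6 new (6, 4, 8, 8, 8, 7)
  "94" → prefix "94" already present; 0 new (none)
  "950971" → prefix "95" already present; 4 new (0, 9, 7, 1)
  "9061134" → prefix "90" already present; 5 new (6, 1, 1, 3, 4)
  "97" → prefix "9" already present; 1 new (7)
  "922" → prefix "9" already present; 2 new (2, 2)
  "94354088219" → prefix "94" already present; 9 new (3, 5, 4, 0, 8, 8, 2, 1, 9)
  "933" → prefix "93" already present; 1 new (3)
  "922023052" → prefix "922" already present; 6 new (0, 2, 3, 0, 5, 2)
  "99889" → prefix "9" already present; 4 new (9, 8, 8, 9)
  "9436" → prefix "943" already present; 1 new (6)
Total nodes = 10 + 5 + 3 + 10 + 6 + 0 + 4 + 5 + 1 + 2 + 9 + 1 + 6 + 4 + 1 = 67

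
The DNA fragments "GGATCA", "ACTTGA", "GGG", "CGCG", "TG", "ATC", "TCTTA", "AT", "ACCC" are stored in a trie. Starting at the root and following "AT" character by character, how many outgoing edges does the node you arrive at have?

1

Walk "AT" from the root, arriving at one node.
Distinct next characters after "AT": C.
That node has 1 child edge.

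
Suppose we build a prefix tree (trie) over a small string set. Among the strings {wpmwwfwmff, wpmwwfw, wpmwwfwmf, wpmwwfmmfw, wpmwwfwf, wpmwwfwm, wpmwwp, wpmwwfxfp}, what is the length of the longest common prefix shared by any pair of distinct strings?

Equivalently: take the maximum, over all pairs, of their longest common prefix length.
e.g. "wpmwwfwmf" and "wpmwwfwmff" share the prefix "wpmwwfwmf" of length 9; no pair shares a longer one.
Longest shared-prefix length: 9

9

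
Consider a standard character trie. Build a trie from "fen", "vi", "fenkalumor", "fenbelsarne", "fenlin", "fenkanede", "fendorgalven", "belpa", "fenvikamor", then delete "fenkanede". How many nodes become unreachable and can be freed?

4

Walk "fenkanede" from the leaf back toward the root, removing each node that no remaining word uses.
The suffix "nede" (4 nodes) is used only by "fenkanede"; the node for "fenka" still has the child "l", so pruning stops there.
Nodes removed: 4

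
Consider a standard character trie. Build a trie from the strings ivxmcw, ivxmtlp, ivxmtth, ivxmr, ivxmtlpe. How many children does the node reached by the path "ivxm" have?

Walk "ivxm" from the root, arriving at one node.
Distinct next characters after "ivxm": c, r, t.
That node has 3 child edges.

3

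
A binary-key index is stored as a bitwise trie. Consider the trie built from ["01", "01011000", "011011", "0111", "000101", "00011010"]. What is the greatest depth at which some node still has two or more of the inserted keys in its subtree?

4

Look for the deepest trie node that still has at least two words in its subtree.
"000101" and "00011010" agree on "0001" (4 characters) before diverging; nothing deeper is shared.
Longest shared-prefix length: 4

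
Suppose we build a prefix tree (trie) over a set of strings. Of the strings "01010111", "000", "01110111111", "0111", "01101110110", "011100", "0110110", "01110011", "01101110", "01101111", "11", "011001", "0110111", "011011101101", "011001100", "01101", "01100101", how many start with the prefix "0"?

16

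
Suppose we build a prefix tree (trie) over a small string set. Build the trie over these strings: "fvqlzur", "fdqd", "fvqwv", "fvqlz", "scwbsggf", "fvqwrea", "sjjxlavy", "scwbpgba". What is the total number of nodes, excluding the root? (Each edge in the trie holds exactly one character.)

For each word, the new-node count is its length minus the longest prefix already in the trie:
  "fvqlzur" → 7 new (f, v, q, l, z, u, r)
  "fdqd" → prefix "f" already present; 3 new (d, q, d)
  "fvqwv" → prefix "fvq" already present; 2 new (w, v)
  "fvqlz" → prefix "fvqlz" already present; 0 new (none)
  "scwbsggf" → 8 new (s, c, w, b, s, g, g, f)
  "fvqwrea" → prefix "fvqw" already present; 3 new (r, e, a)
  "sjjxlavy" → prefix "s" already present; 7 new (j, j, x, l, a, v, y)
  "scwbpgba" → prefix "scwb" already present; 4 new (p, g, b, a)
Total nodes = 7 + 3 + 2 + 0 + 8 + 3 + 7 + 4 = 34

34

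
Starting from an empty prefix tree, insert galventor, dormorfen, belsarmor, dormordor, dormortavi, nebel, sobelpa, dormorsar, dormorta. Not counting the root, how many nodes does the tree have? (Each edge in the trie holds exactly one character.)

49

Trace insertions, counting only characters that open a new branch:
  "galventor" → 9 new (g, a, l, v, e, n, t, o, r)
  "dormorfen" → 9 new (d, o, r, m, o, r, f, e, n)
  "belsarmor" → 9 new (b, e, l, s, a, r, m, o, r)
  "dormordor" → prefix "dormor" already present; 3 new (d, o, r)
  "dormortavi" → prefix "dormor" already present; 4 new (t, a, v, i)
  "nebel" → 5 new (n, e, b, e, l)
  "sobelpa" → 7 new (s, o, b, e, l, p, a)
  "dormorsar" → prefix "dormor" already present; 3 new (s, a, r)
  "dormorta" → prefix "dormorta" already present; 0 new (none)
Total nodes = 9 + 9 + 9 + 3 + 4 + 5 + 7 + 3 + 0 = 49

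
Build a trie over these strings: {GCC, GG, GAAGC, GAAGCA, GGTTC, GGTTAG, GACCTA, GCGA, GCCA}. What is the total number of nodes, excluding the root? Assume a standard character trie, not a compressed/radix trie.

For each word, the new-node count is its length minus the longest prefix already in the trie:
  "GCC" → 3 new (G, C, C)
  "GG" → prefix "G" already present; 1 new (G)
  "GAAGC" → prefix "G" already present; 4 new (A, A, G, C)
  "GAAGCA" → prefix "GAAGC" already present; 1 new (A)
  "GGTTC" → prefix "GG" already present; 3 new (T, T, C)
  "GGTTAG" → prefix "GGTT" already present; 2 new (A, G)
  "GACCTA" → prefix "GA" already present; 4 new (C, C, T, A)
  "GCGA" → prefix "GC" already present; 2 new (G, A)
  "GCCA" → prefix "GCC" already present; 1 new (A)
Total nodes = 3 + 1 + 4 + 1 + 3 + 2 + 4 + 2 + 1 = 21

21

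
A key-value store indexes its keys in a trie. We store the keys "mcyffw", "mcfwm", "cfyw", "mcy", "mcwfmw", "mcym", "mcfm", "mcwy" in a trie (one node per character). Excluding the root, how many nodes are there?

20

Count nodes per top-level branch (shared prefixes stored once):
  'c'-branch (cfyw): 4 nodes
  'm'-branch (mcfm, mcfwm, mcwfmw, mcwy, mcy, mcyffw, mcym): 16 nodes
Sum: 20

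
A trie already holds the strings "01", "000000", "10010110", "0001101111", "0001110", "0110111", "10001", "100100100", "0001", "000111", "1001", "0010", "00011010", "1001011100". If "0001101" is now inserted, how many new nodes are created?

0

Every character of "0001101" already lies on an existing path (it is a prefix of some stored word).
No new nodes are needed: 0.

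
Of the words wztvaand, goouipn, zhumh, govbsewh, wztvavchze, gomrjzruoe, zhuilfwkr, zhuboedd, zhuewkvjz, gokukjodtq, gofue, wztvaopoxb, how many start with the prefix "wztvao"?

Filter for entries beginning with "wztvao":
Words under "wztvao": wztvaopoxb
Count: 1

1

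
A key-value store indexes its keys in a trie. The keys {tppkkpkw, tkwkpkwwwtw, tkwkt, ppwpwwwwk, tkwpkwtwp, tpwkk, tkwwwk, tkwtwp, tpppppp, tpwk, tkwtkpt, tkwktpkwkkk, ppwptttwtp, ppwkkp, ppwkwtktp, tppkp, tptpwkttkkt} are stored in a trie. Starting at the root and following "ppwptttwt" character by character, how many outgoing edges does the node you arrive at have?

The children of the "ppwptttwt" node are the distinct next characters among strings starting with "ppwptttwt".
Distinct next characters after "ppwptttwt": p.
That node has 1 child edge.

1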